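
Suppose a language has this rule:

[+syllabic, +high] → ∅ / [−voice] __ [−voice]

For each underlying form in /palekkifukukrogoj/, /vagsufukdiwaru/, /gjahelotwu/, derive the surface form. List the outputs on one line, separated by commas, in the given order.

/palekkifukukrogoj/: /i/ is a high vowel flanked by voiceless consonants /k/ and /f/, so it deletes. /u/ is a high vowel flanked by voiceless consonants /f/ and /k/, so it deletes. /u/ is a high vowel flanked by voiceless consonants /k/ and /k/, so it deletes. → [palekkfkkrogoj].
/vagsufukdiwaru/: /u/ is a high vowel flanked by voiceless consonants /s/ and /f/, so it deletes. /u/ is a high vowel flanked by voiceless consonants /f/ and /k/, so it deletes. → [vagsfkdiwaru].
/gjahelotwu/: the rule's environment is not met; surfaces unchanged as [gjahelotwu].

palekkfkkrogoj, vagsfkdiwaru, gjahelotwu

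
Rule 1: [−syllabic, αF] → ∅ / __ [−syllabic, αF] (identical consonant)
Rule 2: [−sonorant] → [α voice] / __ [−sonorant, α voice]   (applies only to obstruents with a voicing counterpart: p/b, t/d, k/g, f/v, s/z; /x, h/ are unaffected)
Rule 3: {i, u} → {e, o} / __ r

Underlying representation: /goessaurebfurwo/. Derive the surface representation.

goesaorepforwo

Rule 1 (degemination): /ss/ is a geminate; the first /s/ deletes. /goessaurebfurwo/ → goesaurebfurwo.
Rule 2 (regressive voicing assimilation): /b/ precedes the voiceless obstruent /f/, so it devoices to [p] by assimilation. /goesaurebfurwo/ → goesaurepfurwo.
Rule 3 (pre-rhotic lowering): /u/ is a high vowel immediately before /r/, so it lowers to [o]. /u/ is a high vowel immediately before /r/, so it lowers to [o]. /goesaurepfurwo/ → goesaorepforwo.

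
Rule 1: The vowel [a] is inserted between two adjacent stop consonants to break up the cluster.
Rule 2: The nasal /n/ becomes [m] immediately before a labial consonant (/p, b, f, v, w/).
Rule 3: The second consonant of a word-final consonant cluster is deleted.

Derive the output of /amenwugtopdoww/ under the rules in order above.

Rule 1 (stop-cluster a-epenthesis): /g/ and /t/ form a stop–stop cluster, so [a] is inserted between them. /p/ and /d/ form a stop–stop cluster, so [a] is inserted between them. /amenwugtopdoww/ → amenwugatopadoww.
Rule 2 (nasal place assimilation): /n/ precedes the labial consonant /w/, so it assimilates in place to [m]. /amenwugatopadoww/ → amemwugatopadoww.
Rule 3 (final cluster simplification): /w/ is the second consonant of a word-final cluster /ww/, so it deletes. /amemwugatopadoww/ → amemwugatopadow.

amemwugatopadow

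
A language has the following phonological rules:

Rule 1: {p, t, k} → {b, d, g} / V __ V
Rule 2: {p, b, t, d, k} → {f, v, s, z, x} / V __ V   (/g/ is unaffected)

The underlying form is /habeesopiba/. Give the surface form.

haveesoviva

Rule 1 (intervocalic voicing): /p/ is a voiceless stop between vowels /o/ and /i/, so it voices to [b]. /habeesopiba/ → habeesobiba.
Rule 2 (intervocalic spirantization): /b/ is a stop between vowels /a/ and /e/, so it spirantizes to the fricative [v]. /b/ is a stop between vowels /o/ and /i/, so it spirantizes to the fricative [v]. /b/ is a stop between vowels /i/ and /a/, so it spirantizes to the fricative [v]. /habeesobiba/ → haveesoviva.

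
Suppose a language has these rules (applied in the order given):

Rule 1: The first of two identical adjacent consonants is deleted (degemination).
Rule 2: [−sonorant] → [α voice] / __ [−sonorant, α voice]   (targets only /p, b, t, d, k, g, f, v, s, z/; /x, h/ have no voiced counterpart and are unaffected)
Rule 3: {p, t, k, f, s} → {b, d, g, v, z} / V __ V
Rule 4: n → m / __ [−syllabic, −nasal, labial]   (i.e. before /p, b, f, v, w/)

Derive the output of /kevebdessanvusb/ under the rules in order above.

Rule 1 (degemination): /ss/ is a geminate; the first /s/ deletes. /kevebdessanvusb/ → kevebdesanvusb.
Rule 2 (regressive voicing assimilation): /s/ precedes the voiced obstruent /b/, so it voices to [z] by assimilation. /kevebdesanvusb/ → kevebdesanvuzb.
Rule 3 (intervocalic voicing): /s/ is a voiceless obstruent between vowels /e/ and /a/, so it voices to [z]. /kevebdesanvuzb/ → kevebdezanvuzb.
Rule 4 (nasal place assimilation): /n/ precedes the labial consonant /v/, so it assimilates in place to [m]. /kevebdezanvuzb/ → kevebdezamvuzb.

kevebdezamvuzb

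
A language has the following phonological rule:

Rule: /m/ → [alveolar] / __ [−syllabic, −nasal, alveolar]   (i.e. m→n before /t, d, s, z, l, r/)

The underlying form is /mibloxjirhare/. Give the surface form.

mibloxjirhare

No segment of /mibloxjirhare/ meets the structural description of the rule, so the form surfaces unchanged.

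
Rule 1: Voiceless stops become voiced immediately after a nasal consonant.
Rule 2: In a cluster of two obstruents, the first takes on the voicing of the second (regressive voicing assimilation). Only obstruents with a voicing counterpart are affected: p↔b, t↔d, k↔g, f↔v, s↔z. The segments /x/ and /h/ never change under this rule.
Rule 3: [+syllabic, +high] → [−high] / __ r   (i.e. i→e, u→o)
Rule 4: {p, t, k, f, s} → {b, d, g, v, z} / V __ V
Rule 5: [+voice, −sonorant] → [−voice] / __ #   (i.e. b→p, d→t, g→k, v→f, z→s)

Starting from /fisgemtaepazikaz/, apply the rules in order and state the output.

Rule 1 (post-nasal voicing): /t/ is a voiceless stop immediately after the nasal /m/, so it voices to [d]. /fisgemtaepazikaz/ → fisgemdaepazikaz.
Rule 2 (regressive voicing assimilation): /s/ precedes the voiced obstruent /g/, so it voices to [z] by assimilation. /fisgemdaepazikaz/ → fizgemdaepazikaz.
Rule 3 (pre-rhotic lowering): no segment meets the environment; /fizgemdaepazikaz/ is unchanged.
Rule 4 (intervocalic voicing): /p/ is a voiceless obstruent between vowels /e/ and /a/, so it voices to [b]. /k/ is a voiceless obstruent between vowels /i/ and /a/, so it voices to [g]. /fizgemdaepazikaz/ → fizgemdaebazigaz.
Rule 5 (final devoicing): /z/ is a voiced obstruent in word-final position, so it devoices to [s]. /fizgemdaebazigaz/ → fizgemdaebazigas.

fizgemdaebazigas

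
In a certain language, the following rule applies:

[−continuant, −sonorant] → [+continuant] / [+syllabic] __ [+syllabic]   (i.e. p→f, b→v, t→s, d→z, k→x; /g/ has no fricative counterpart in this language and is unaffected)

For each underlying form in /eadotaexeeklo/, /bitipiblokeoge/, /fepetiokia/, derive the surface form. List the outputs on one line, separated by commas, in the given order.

/eadotaexeeklo/: /d/ is a stop between vowels /a/ and /o/, so it spirantizes to the fricative [z]. /t/ is a stop between vowels /o/ and /a/, so it spirantizes to the fricative [s]. → [eazosaexeeklo].
/bitipiblokeoge/: /t/ is a stop between vowels /i/ and /i/, so it spirantizes to the fricative [s]. /p/ is a stop between vowels /i/ and /i/, so it spirantizes to the fricative [f]. /k/ is a stop between vowels /o/ and /e/, so it spirantizes to the fricative [x]. → [bisifibloxeoge].
/fepetiokia/: /p/ is a stop between vowels /e/ and /e/, so it spirantizes to the fricative [f]. /t/ is a stop between vowels /e/ and /i/, so it spirantizes to the fricative [s]. /k/ is a stop between vowels /o/ and /i/, so it spirantizes to the fricative [x]. → [fefesioxia].

eazosaexeeklo, bisifibloxeoge, fefesioxia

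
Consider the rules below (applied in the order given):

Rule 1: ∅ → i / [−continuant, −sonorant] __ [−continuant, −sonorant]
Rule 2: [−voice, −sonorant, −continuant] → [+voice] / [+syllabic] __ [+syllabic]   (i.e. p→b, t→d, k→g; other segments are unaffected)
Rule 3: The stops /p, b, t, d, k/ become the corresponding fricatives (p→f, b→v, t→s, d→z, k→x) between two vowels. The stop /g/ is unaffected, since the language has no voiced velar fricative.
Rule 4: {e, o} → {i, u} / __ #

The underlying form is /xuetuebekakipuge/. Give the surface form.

xuezuevegagivugi

Rule 1 (stop-cluster i-epenthesis): no segment meets the environment; /xuetuebekakipuge/ is unchanged.
Rule 2 (intervocalic voicing): /t/ is a voiceless stop between vowels /e/ and /u/, so it voices to [d]. /k/ is a voiceless stop between vowels /e/ and /a/, so it voices to [g]. /k/ is a voiceless stop between vowels /a/ and /i/, so it voices to [g]. /p/ is a voiceless stop between vowels /i/ and /u/, so it voices to [b]. /xuetuebekakipuge/ → xueduebegagibuge.
Rule 3 (intervocalic spirantization): /d/ is a stop between vowels /e/ and /u/, so it spirantizes to the fricative [z]. /b/ is a stop between vowels /e/ and /e/, so it spirantizes to the fricative [v]. /b/ is a stop between vowels /i/ and /u/, so it spirantizes to the fricative [v]. /xueduebegagibuge/ → xuezuevegagivuge.
Rule 4 (final vowel raising): /e/ is a mid vowel in word-final position, so it raises to [i]. /xuezuevegagivuge/ → xuezuevegagivugi.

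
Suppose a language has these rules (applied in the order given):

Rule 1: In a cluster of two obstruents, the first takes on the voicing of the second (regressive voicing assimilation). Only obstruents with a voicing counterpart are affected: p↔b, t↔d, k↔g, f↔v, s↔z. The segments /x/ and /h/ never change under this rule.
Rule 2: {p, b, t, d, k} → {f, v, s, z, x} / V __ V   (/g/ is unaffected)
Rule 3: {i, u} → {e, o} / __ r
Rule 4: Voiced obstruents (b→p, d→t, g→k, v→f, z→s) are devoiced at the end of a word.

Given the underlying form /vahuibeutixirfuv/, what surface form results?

Rule 1 (regressive voicing assimilation): no segment meets the environment; /vahuibeutixirfuv/ is unchanged.
Rule 2 (intervocalic spirantization): /b/ is a stop between vowels /i/ and /e/, so it spirantizes to the fricative [v]. /t/ is a stop between vowels /u/ and /i/, so it spirantizes to the fricative [s]. /vahuibeutixirfuv/ → vahuiveusixirfuv.
Rule 3 (pre-rhotic lowering): /i/ is a high vowel immediately before /r/, so it lowers to [e]. /vahuiveusixirfuv/ → vahuiveusixerfuv.
Rule 4 (final devoicing): /v/ is a voiced obstruent in word-final position, so it devoices to [f]. /vahuiveusixerfuv/ → vahuiveusixerfuf.

vahuiveusixerfuf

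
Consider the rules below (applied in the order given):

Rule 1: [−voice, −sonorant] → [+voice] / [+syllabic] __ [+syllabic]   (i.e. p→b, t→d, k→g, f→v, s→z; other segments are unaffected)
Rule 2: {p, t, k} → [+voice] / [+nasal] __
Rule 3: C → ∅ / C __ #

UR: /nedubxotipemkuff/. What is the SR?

nedubxodibemguf

Rule 1 (intervocalic voicing): /t/ is a voiceless obstruent between vowels /o/ and /i/, so it voices to [d]. /p/ is a voiceless obstruent between vowels /i/ and /e/, so it voices to [b]. /nedubxotipemkuff/ → nedubxodibemkuff.
Rule 2 (post-nasal voicing): /k/ is a voiceless stop immediately after the nasal /m/, so it voices to [g]. /nedubxodibemkuff/ → nedubxodibemguff.
Rule 3 (final cluster simplification): /f/ is the second consonant of a word-final cluster /ff/, so it deletes. /nedubxodibemguff/ → nedubxodibemguf.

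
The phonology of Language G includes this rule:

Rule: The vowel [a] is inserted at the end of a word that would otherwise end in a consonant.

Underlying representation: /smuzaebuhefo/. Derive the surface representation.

No segment of /smuzaebuhefo/ meets the structural description of the rule, so the form surfaces unchanged.

smuzaebuhefo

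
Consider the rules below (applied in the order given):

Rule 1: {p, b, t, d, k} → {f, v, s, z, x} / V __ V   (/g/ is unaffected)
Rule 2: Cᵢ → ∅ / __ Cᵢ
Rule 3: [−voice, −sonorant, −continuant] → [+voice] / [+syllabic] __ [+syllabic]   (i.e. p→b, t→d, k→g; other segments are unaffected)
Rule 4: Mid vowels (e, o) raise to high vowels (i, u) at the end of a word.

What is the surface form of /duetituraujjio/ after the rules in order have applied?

duesisuraujiu

Rule 1 (intervocalic spirantization): /t/ is a stop between vowels /e/ and /i/, so it spirantizes to the fricative [s]. /t/ is a stop between vowels /i/ and /u/, so it spirantizes to the fricative [s]. /duetituraujjio/ → duesisuraujjio.
Rule 2 (degemination): /jj/ is a geminate; the first /j/ deletes. /duesisuraujjio/ → duesisuraujio.
Rule 3 (intervocalic voicing): no segment meets the environment; /duesisuraujio/ is unchanged.
Rule 4 (final vowel raising): /o/ is a mid vowel in word-final position, so it raises to [u]. /duesisuraujio/ → duesisuraujiu.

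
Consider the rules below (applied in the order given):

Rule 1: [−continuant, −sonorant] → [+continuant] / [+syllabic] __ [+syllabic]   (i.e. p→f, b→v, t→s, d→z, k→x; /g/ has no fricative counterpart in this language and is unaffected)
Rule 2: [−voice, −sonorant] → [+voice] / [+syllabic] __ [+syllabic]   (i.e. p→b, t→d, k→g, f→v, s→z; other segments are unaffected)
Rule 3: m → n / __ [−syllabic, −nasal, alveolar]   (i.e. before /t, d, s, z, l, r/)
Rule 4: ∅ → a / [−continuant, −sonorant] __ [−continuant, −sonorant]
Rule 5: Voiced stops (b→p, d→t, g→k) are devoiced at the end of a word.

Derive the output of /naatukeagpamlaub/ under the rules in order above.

naazuxeagapanlaup

Rule 1 (intervocalic spirantization): /t/ is a stop between vowels /a/ and /u/, so it spirantizes to the fricative [s]. /k/ is a stop between vowels /u/ and /e/, so it spirantizes to the fricative [x]. /naatukeagpamlaub/ → naasuxeagpamlaub.
Rule 2 (intervocalic voicing): /s/ is a voiceless obstruent between vowels /a/ and /u/, so it voices to [z]. /naasuxeagpamlaub/ → naazuxeagpamlaub.
Rule 3 (nasal place assimilation): /m/ precedes the alveolar consonant /l/, so it assimilates in place to [n]. /naazuxeagpamlaub/ → naazuxeagpanlaub.
Rule 4 (stop-cluster a-epenthesis): /g/ and /p/ form a stop–stop cluster, so [a] is inserted between them. /naazuxeagpanlaub/ → naazuxeagapanlaub.
Rule 5 (final devoicing): /b/ is a voiced stop in word-final position, so it devoices to [p]. /naazuxeagapanlaub/ → naazuxeagapanlaup.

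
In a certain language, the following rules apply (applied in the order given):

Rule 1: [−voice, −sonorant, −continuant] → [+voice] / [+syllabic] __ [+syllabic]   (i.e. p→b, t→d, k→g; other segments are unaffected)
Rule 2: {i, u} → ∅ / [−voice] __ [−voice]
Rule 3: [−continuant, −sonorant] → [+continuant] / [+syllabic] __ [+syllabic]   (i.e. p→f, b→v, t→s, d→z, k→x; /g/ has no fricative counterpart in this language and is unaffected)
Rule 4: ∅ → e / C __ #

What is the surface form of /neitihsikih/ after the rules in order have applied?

Rule 1 (intervocalic voicing): /t/ is a voiceless stop between vowels /i/ and /i/, so it voices to [d]. /k/ is a voiceless stop between vowels /i/ and /i/, so it voices to [g]. /neitihsikih/ → neidihsigih.
Rule 2 (high vowel syncope): no segment meets the environment; /neidihsigih/ is unchanged.
Rule 3 (intervocalic spirantization): /d/ is a stop between vowels /i/ and /i/, so it spirantizes to the fricative [z]. /neidihsigih/ → neizihsigih.
Rule 4 (final e-epenthesis): the form ends in the consonant /h/, so [e] is inserted word-finally. /neizihsigih/ → neizihsigihe.

neizihsigihe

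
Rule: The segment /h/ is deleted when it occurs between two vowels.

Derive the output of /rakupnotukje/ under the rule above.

No segment of /rakupnotukje/ meets the structural description of the rule, so the form surfaces unchanged.

rakupnotukje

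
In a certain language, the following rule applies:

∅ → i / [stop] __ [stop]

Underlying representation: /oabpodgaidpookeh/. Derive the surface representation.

oabipodigaidipookeh

/b/ and /p/ form a stop–stop cluster, so [i] is inserted between them.
/d/ and /g/ form a stop–stop cluster, so [i] is inserted between them.
/d/ and /p/ form a stop–stop cluster, so [i] is inserted between them.
Surface form: [oabipodigaidipookeh].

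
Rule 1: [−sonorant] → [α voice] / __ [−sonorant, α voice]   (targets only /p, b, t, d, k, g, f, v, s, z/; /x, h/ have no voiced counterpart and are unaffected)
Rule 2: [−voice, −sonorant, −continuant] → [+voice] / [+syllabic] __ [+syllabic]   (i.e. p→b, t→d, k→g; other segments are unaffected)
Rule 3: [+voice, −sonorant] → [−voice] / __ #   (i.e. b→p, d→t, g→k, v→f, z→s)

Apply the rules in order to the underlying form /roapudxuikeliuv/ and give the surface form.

roabutxuigeliuf

Rule 1 (regressive voicing assimilation): /d/ precedes the voiceless obstruent /x/, so it devoices to [t] by assimilation. /roapudxuikeliuv/ → roaputxuikeliuv.
Rule 2 (intervocalic voicing): /p/ is a voiceless stop between vowels /a/ and /u/, so it voices to [b]. /k/ is a voiceless stop between vowels /i/ and /e/, so it voices to [g]. /roaputxuikeliuv/ → roabutxuigeliuv.
Rule 3 (final devoicing): /v/ is a voiced obstruent in word-final position, so it devoices to [f]. /roabutxuigeliuv/ → roabutxuigeliuf.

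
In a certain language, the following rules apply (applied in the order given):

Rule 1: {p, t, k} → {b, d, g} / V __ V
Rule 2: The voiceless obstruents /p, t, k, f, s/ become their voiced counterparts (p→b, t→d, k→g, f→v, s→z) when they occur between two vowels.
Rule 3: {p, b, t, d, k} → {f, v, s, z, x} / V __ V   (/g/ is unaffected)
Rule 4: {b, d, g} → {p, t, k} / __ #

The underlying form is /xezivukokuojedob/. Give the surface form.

Rule 1 (intervocalic voicing): /k/ is a voiceless stop between vowels /u/ and /o/, so it voices to [g]. /k/ is a voiceless stop between vowels /o/ and /u/, so it voices to [g]. /xezivukokuojedob/ → xezivugoguojedob.
Rule 2 (intervocalic voicing): no segment meets the environment; /xezivugoguojedob/ is unchanged.
Rule 3 (intervocalic spirantization): /d/ is a stop between vowels /e/ and /o/, so it spirantizes to the fricative [z]. /xezivugoguojedob/ → xezivugoguojezob.
Rule 4 (final devoicing): /b/ is a voiced stop in word-final position, so it devoices to [p]. /xezivugoguojezob/ → xezivugoguojezop.

xezivugoguojezop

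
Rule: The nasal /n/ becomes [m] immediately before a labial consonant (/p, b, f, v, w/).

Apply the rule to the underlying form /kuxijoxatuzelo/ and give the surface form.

kuxijoxatuzelo

No segment of /kuxijoxatuzelo/ meets the structural description of the rule, so the form surfaces unchanged.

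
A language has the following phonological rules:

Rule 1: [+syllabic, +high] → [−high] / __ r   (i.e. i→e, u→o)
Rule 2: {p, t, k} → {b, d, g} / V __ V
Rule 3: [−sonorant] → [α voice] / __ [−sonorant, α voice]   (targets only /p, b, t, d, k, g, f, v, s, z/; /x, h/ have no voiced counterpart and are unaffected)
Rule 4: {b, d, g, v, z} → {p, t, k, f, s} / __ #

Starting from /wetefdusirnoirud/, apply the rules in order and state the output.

wedevdusernoerut

Rule 1 (pre-rhotic lowering): /i/ is a high vowel immediately before /r/, so it lowers to [e]. /i/ is a high vowel immediately before /r/, so it lowers to [e]. /wetefdusirnoirud/ → wetefdusernoerud.
Rule 2 (intervocalic voicing): /t/ is a voiceless stop between vowels /e/ and /e/, so it voices to [d]. /wetefdusernoerud/ → wedefdusernoerud.
Rule 3 (regressive voicing assimilation): /f/ precedes the voiced obstruent /d/, so it voices to [v] by assimilation. /wedefdusernoerud/ → wedevdusernoerud.
Rule 4 (final devoicing): /d/ is a voiced obstruent in word-final position, so it devoices to [t]. /wedevdusernoerud/ → wedevdusernoerut.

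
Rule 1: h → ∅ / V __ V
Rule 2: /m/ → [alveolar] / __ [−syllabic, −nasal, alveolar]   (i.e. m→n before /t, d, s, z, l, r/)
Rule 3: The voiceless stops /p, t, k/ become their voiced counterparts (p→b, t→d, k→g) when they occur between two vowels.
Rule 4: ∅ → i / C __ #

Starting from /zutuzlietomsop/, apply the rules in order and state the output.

zuduzliedonsopi

Rule 1 (intervocalic h-deletion): no segment meets the environment; /zutuzlietomsop/ is unchanged.
Rule 2 (nasal place assimilation): /m/ precedes the alveolar consonant /s/, so it assimilates in place to [n]. /zutuzlietomsop/ → zutuzlietonsop.
Rule 3 (intervocalic voicing): /t/ is a voiceless stop between vowels /u/ and /u/, so it voices to [d]. /t/ is a voiceless stop between vowels /e/ and /o/, so it voices to [d]. /zutuzlietonsop/ → zuduzliedonsop.
Rule 4 (final i-epenthesis): the form ends in the consonant /p/, so [i] is inserted word-finally. /zuduzliedonsop/ → zuduzliedonsopi.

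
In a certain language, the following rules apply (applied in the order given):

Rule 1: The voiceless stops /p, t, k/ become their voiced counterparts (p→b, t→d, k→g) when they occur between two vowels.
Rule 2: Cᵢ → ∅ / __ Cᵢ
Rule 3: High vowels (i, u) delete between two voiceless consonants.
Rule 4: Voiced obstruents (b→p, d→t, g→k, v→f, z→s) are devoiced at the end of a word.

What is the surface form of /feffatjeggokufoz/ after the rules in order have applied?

Rule 1 (intervocalic voicing): /k/ is a voiceless stop between vowels /o/ and /u/, so it voices to [g]. /feffatjeggokufoz/ → feffatjeggogufoz.
Rule 2 (degemination): /ff/ is a geminate; the first /f/ deletes. /gg/ is a geminate; the first /g/ deletes. /feffatjeggogufoz/ → fefatjegogufoz.
Rule 3 (high vowel syncope): no segment meets the environment; /fefatjegogufoz/ is unchanged.
Rule 4 (final devoicing): /z/ is a voiced obstruent in word-final position, so it devoices to [s]. /fefatjegogufoz/ → fefatjegogufos.

fefatjegogufos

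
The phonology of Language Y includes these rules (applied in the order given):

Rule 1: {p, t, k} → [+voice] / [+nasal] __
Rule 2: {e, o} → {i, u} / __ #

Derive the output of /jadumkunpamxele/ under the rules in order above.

Rule 1 (post-nasal voicing): /k/ is a voiceless stop immediately after the nasal /m/, so it voices to [g]. /p/ is a voiceless stop immediately after the nasal /n/, so it voices to [b]. /jadumkunpamxele/ → jadumgunbamxele.
Rule 2 (final vowel raising): /e/ is a mid vowel in word-final position, so it raises to [i]. /jadumgunbamxele/ → jadumgunbamxeli.

jadumgunbamxeli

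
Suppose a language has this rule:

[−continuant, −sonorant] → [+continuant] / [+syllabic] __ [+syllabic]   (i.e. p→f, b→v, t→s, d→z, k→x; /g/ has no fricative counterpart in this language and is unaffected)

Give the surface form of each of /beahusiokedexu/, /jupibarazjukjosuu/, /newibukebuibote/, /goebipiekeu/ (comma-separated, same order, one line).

beahusioxezexu, jufivarazjukjosuu, newivuxevuivose, goevifiexeu

/beahusiokedexu/: /k/ is a stop between vowels /o/ and /e/, so it spirantizes to the fricative [x]. /d/ is a stop between vowels /e/ and /e/, so it spirantizes to the fricative [z]. → [beahusioxezexu].
/jupibarazjukjosuu/: /p/ is a stop between vowels /u/ and /i/, so it spirantizes to the fricative [f]. /b/ is a stop between vowels /i/ and /a/, so it spirantizes to the fricative [v]. → [jufivarazjukjosuu].
/newibukebuibote/: /b/ is a stop between vowels /i/ and /u/, so it spirantizes to the fricative [v]. /k/ is a stop between vowels /u/ and /e/, so it spirantizes to the fricative [x]. /b/ is a stop between vowels /e/ and /u/, so it spirantizes to the fricative [v]. /b/ is a stop between vowels /i/ and /o/, so it spirantizes to the fricative [v]. /t/ is a stop between vowels /o/ and /e/, so it spirantizes to the fricative [s]. → [newivuxevuivose].
/goebipiekeu/: /b/ is a stop between vowels /e/ and /i/, so it spirantizes to the fricative [v]. /p/ is a stop between vowels /i/ and /i/, so it spirantizes to the fricative [f]. /k/ is a stop between vowels /e/ and /e/, so it spirantizes to the fricative [x]. → [goevifiexeu].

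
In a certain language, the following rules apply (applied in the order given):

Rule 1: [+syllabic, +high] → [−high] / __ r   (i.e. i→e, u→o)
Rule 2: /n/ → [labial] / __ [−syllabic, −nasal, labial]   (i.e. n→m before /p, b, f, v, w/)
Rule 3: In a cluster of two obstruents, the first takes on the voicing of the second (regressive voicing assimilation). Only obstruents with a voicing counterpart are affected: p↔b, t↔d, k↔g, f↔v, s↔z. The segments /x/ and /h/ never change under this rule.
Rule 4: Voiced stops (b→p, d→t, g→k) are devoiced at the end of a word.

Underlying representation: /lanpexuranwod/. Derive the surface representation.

Rule 1 (pre-rhotic lowering): /u/ is a high vowel immediately before /r/, so it lowers to [o]. /lanpexuranwod/ → lanpexoranwod.
Rule 2 (nasal place assimilation): /n/ precedes the labial consonant /p/, so it assimilates in place to [m]. /n/ precedes the labial consonant /w/, so it assimilates in place to [m]. /lanpexoranwod/ → lampexoramwod.
Rule 3 (regressive voicing assimilation): no segment meets the environment; /lampexoramwod/ is unchanged.
Rule 4 (final devoicing): /d/ is a voiced stop in word-final position, so it devoices to [t]. /lampexoramwod/ → lampexoramwot.

lampexoramwot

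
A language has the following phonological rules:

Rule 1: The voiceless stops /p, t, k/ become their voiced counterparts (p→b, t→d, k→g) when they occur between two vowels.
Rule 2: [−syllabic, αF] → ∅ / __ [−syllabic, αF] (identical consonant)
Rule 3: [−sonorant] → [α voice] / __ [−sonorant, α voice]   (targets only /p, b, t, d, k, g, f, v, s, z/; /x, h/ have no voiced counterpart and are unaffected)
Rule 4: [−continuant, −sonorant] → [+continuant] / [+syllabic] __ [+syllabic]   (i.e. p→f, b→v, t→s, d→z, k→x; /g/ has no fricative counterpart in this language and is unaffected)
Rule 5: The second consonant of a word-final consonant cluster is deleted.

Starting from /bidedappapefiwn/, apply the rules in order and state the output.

Rule 1 (intervocalic voicing): /p/ is a voiceless stop between vowels /a/ and /e/, so it voices to [b]. /bidedappapefiwn/ → bidedappabefiwn.
Rule 2 (degemination): /pp/ is a geminate; the first /p/ deletes. /bidedappabefiwn/ → bidedapabefiwn.
Rule 3 (regressive voicing assimilation): no segment meets the environment; /bidedapabefiwn/ is unchanged.
Rule 4 (intervocalic spirantization): /d/ is a stop between vowels /i/ and /e/, so it spirantizes to the fricative [z]. /d/ is a stop between vowels /e/ and /a/, so it spirantizes to the fricative [z]. /p/ is a stop between vowels /a/ and /a/, so it spirantizes to the fricative [f]. /b/ is a stop between vowels /a/ and /e/, so it spirantizes to the fricative [v]. /bidedapabefiwn/ → bizezafavefiwn.
Rule 5 (final cluster simplification): /n/ is the second consonant of a word-final cluster /wn/, so it deletes. /bizezafavefiwn/ → bizezafavefiw.

bizezafavefiw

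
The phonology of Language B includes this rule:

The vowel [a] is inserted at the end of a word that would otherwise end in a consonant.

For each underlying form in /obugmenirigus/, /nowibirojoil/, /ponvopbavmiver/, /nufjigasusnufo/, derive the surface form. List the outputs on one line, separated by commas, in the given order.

/obugmenirigus/: the form ends in the consonant /s/, so [a] is inserted word-finally. → [obugmenirigusa].
/nowibirojoil/: the form ends in the consonant /l/, so [a] is inserted word-finally. → [nowibirojoila].
/ponvopbavmiver/: the form ends in the consonant /r/, so [a] is inserted word-finally. → [ponvopbavmivera].
/nufjigasusnufo/: the rule's environment is not met; surfaces unchanged as [nufjigasusnufo].

obugmenirigusa, nowibirojoila, ponvopbavmivera, nufjigasusnufo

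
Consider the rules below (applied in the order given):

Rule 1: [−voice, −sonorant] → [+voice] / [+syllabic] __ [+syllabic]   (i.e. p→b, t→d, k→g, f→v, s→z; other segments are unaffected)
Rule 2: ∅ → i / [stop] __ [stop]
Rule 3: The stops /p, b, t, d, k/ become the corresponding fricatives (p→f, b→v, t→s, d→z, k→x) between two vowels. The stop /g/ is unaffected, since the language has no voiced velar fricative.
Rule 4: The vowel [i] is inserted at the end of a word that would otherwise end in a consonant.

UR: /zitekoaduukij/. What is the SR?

Rule 1 (intervocalic voicing): /t/ is a voiceless obstruent between vowels /i/ and /e/, so it voices to [d]. /k/ is a voiceless obstruent between vowels /e/ and /o/, so it voices to [g]. /k/ is a voiceless obstruent between vowels /u/ and /i/, so it voices to [g]. /zitekoaduukij/ → zidegoaduugij.
Rule 2 (stop-cluster i-epenthesis): no segment meets the environment; /zidegoaduugij/ is unchanged.
Rule 3 (intervocalic spirantization): /d/ is a stop between vowels /i/ and /e/, so it spirantizes to the fricative [z]. /d/ is a stop between vowels /a/ and /u/, so it spirantizes to the fricative [z]. /zidegoaduugij/ → zizegoazuugij.
Rule 4 (final i-epenthesis): the form ends in the consonant /j/, so [i] is inserted word-finally. /zizegoazuugij/ → zizegoazuugiji.

zizegoazuugiji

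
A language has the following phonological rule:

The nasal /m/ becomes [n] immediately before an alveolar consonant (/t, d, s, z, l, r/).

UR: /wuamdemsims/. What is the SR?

wuandensins

/m/ precedes the alveolar consonant /d/, so it assimilates in place to [n].
/m/ precedes the alveolar consonant /s/, so it assimilates in place to [n].
/m/ precedes the alveolar consonant /s/, so it assimilates in place to [n].
Surface form: [wuandensins].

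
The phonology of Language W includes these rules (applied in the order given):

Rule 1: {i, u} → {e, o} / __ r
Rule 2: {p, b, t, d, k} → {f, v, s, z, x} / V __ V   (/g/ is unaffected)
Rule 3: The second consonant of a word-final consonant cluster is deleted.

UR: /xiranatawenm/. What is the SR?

Rule 1 (pre-rhotic lowering): /i/ is a high vowel immediately before /r/, so it lowers to [e]. /xiranatawenm/ → xeranatawenm.
Rule 2 (intervocalic spirantization): /t/ is a stop between vowels /a/ and /a/, so it spirantizes to the fricative [s]. /xeranatawenm/ → xeranasawenm.
Rule 3 (final cluster simplification): /m/ is the second consonant of a word-final cluster /nm/, so it deletes. /xeranasawenm/ → xeranasawen.

xeranasawen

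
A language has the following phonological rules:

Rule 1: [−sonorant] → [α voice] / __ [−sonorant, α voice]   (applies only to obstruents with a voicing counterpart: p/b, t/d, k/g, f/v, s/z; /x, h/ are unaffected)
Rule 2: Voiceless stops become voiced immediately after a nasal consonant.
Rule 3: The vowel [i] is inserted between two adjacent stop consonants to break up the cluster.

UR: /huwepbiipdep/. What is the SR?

huwebibiibidep

Rule 1 (regressive voicing assimilation): /p/ precedes the voiced obstruent /b/, so it voices to [b] by assimilation. /p/ precedes the voiced obstruent /d/, so it voices to [b] by assimilation. /huwepbiipdep/ → huwebbiibdep.
Rule 2 (post-nasal voicing): no segment meets the environment; /huwebbiibdep/ is unchanged.
Rule 3 (stop-cluster i-epenthesis): /b/ and /b/ form a stop–stop cluster, so [i] is inserted between them. /b/ and /d/ form a stop–stop cluster, so [i] is inserted between them. /huwebbiibdep/ → huwebibiibidep.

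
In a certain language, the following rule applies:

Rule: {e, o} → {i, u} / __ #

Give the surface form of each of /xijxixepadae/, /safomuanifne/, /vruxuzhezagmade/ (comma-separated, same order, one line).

/xijxixepadae/: /e/ is a mid vowel in word-final position, so it raises to [i]. → [xijxixepadai].
/safomuanifne/: /e/ is a mid vowel in word-final position, so it raises to [i]. → [safomuanifni].
/vruxuzhezagmade/: /e/ is a mid vowel in word-final position, so it raises to [i]. → [vruxuzhezagmadi].

xijxixepadai, safomuanifni, vruxuzhezagmadi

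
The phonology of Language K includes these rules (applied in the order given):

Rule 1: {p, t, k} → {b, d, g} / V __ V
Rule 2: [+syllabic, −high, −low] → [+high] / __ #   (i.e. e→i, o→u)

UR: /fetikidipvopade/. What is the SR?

Rule 1 (intervocalic voicing): /t/ is a voiceless stop between vowels /e/ and /i/, so it voices to [d]. /k/ is a voiceless stop between vowels /i/ and /i/, so it voices to [g]. /p/ is a voiceless stop between vowels /o/ and /a/, so it voices to [b]. /fetikidipvopade/ → fedigidipvobade.
Rule 2 (final vowel raising): /e/ is a mid vowel in word-final position, so it raises to [i]. /fedigidipvobade/ → fedigidipvobadi.

fedigidipvobadi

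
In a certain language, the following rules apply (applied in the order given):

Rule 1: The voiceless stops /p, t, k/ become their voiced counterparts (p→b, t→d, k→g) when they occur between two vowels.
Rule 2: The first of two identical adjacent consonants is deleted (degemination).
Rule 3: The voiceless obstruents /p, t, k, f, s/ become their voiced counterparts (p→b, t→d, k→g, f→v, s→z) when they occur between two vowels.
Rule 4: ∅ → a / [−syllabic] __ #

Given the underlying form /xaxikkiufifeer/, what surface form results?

xaxigiuviveera

Rule 1 (intervocalic voicing): no segment meets the environment; /xaxikkiufifeer/ is unchanged.
Rule 2 (degemination): /kk/ is a geminate; the first /k/ deletes. /xaxikkiufifeer/ → xaxikiufifeer.
Rule 3 (intervocalic voicing): /k/ is a voiceless obstruent between vowels /i/ and /i/, so it voices to [g]. /f/ is a voiceless obstruent between vowels /u/ and /i/, so it voices to [v]. /f/ is a voiceless obstruent between vowels /i/ and /e/, so it voices to [v]. /xaxikiufifeer/ → xaxigiuviveer.
Rule 4 (final a-epenthesis): the form ends in the consonant /r/, so [a] is inserted word-finally. /xaxigiuviveer/ → xaxigiuviveera.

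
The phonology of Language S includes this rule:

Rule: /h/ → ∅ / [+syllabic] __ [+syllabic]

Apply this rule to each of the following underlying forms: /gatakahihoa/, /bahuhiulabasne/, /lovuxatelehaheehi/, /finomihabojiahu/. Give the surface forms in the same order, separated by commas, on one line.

/gatakahihoa/: /h/ occurs between vowels /a/ and /i/, so it deletes. /h/ occurs between vowels /i/ and /o/, so it deletes. → [gatakaioa].
/bahuhiulabasne/: /h/ occurs between vowels /a/ and /u/, so it deletes. /h/ occurs between vowels /u/ and /i/, so it deletes. → [bauiulabasne].
/lovuxatelehaheehi/: /h/ occurs between vowels /e/ and /a/, so it deletes. /h/ occurs between vowels /a/ and /e/, so it deletes. /h/ occurs between vowels /e/ and /i/, so it deletes. → [lovuxateleaeei].
/finomihabojiahu/: /h/ occurs between vowels /i/ and /a/, so it deletes. /h/ occurs between vowels /a/ and /u/, so it deletes. → [finomiabojiau].

gatakaioa, bauiulabasne, lovuxateleaeei, finomiabojiau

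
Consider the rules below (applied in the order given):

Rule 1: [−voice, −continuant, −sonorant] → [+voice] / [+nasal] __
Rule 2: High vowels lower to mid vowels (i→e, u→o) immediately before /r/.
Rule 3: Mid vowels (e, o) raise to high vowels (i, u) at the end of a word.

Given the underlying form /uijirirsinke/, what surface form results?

Rule 1 (post-nasal voicing): /k/ is a voiceless stop immediately after the nasal /n/, so it voices to [g]. /uijirirsinke/ → uijirirsinge.
Rule 2 (pre-rhotic lowering): /i/ is a high vowel immediately before /r/, so it lowers to [e]. /i/ is a high vowel immediately before /r/, so it lowers to [e]. /uijirirsinge/ → uijerersinge.
Rule 3 (final vowel raising): /e/ is a mid vowel in word-final position, so it raises to [i]. /uijerersinge/ → uijerersingi.

uijerersingi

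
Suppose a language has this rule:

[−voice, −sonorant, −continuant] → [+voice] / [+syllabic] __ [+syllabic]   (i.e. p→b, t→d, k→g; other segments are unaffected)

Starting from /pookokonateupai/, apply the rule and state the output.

/k/ is a voiceless stop between vowels /o/ and /o/, so it voices to [g].
/k/ is a voiceless stop between vowels /o/ and /o/, so it voices to [g].
/t/ is a voiceless stop between vowels /a/ and /e/, so it voices to [d].
/p/ is a voiceless stop between vowels /u/ and /a/, so it voices to [b].
Surface form: [poogogonadeubai].

poogogonadeubai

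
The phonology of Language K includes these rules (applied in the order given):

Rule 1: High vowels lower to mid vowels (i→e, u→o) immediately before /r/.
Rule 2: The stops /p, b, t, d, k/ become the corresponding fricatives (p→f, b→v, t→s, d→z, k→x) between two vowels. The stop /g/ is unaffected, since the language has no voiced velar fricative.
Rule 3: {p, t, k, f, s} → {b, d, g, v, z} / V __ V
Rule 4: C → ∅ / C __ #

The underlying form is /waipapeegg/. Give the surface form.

Rule 1 (pre-rhotic lowering): no segment meets the environment; /waipapeegg/ is unchanged.
Rule 2 (intervocalic spirantization): /p/ is a stop between vowels /i/ and /a/, so it spirantizes to the fricative [f]. /p/ is a stop between vowels /a/ and /e/, so it spirantizes to the fricative [f]. /waipapeegg/ → waifafeegg.
Rule 3 (intervocalic voicing): /f/ is a voiceless obstruent between vowels /i/ and /a/, so it voices to [v]. /f/ is a voiceless obstruent between vowels /a/ and /e/, so it voices to [v]. /waifafeegg/ → waivaveegg.
Rule 4 (final cluster simplification): /g/ is the second consonant of a word-final cluster /gg/, so it deletes. /waivaveegg/ → waivaveeg.

waivaveeg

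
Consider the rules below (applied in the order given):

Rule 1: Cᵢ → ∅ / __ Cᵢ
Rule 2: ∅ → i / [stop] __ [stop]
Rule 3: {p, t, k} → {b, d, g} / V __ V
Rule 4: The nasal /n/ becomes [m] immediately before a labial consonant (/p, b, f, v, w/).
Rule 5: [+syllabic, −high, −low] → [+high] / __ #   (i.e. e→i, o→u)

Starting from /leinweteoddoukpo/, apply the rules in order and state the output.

leimwedeodougibu

Rule 1 (degemination): /dd/ is a geminate; the first /d/ deletes. /leinweteoddoukpo/ → leinweteodoukpo.
Rule 2 (stop-cluster i-epenthesis): /k/ and /p/ form a stop–stop cluster, so [i] is inserted between them. /leinweteodoukpo/ → leinweteodoukipo.
Rule 3 (intervocalic voicing): /t/ is a voiceless stop between vowels /e/ and /e/, so it voices to [d]. /k/ is a voiceless stop between vowels /u/ and /i/, so it voices to [g]. /p/ is a voiceless stop between vowels /i/ and /o/, so it voices to [b]. /leinweteodoukipo/ → leinwedeodougibo.
Rule 4 (nasal place assimilation): /n/ precedes the labial consonant /w/, so it assimilates in place to [m]. /leinwedeodougibo/ → leimwedeodougibo.
Rule 5 (final vowel raising): /o/ is a mid vowel in word-final position, so it raises to [u]. /leimwedeodougibo/ → leimwedeodougibu.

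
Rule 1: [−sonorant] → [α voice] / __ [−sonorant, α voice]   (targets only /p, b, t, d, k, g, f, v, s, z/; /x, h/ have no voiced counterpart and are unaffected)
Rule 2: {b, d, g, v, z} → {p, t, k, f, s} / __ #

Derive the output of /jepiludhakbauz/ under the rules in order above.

Rule 1 (regressive voicing assimilation): /d/ precedes the voiceless obstruent /h/, so it devoices to [t] by assimilation. /k/ precedes the voiced obstruent /b/, so it voices to [g] by assimilation. /jepiludhakbauz/ → jepiluthagbauz.
Rule 2 (final devoicing): /z/ is a voiced obstruent in word-final position, so it devoices to [s]. /jepiluthagbauz/ → jepiluthagbaus.

jepiluthagbaus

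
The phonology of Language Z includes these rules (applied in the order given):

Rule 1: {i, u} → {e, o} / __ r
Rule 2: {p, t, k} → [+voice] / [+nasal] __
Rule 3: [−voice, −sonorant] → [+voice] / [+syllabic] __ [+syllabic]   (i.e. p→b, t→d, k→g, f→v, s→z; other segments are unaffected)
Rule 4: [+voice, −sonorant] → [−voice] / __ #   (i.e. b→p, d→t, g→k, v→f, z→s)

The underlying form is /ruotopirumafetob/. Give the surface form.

ruodoberumavedop

Rule 1 (pre-rhotic lowering): /i/ is a high vowel immediately before /r/, so it lowers to [e]. /ruotopirumafetob/ → ruotoperumafetob.
Rule 2 (post-nasal voicing): no segment meets the environment; /ruotoperumafetob/ is unchanged.
Rule 3 (intervocalic voicing): /t/ is a voiceless obstruent between vowels /o/ and /o/, so it voices to [d]. /p/ is a voiceless obstruent between vowels /o/ and /e/, so it voices to [b]. /f/ is a voiceless obstruent between vowels /a/ and /e/, so it voices to [v]. /t/ is a voiceless obstruent between vowels /e/ and /o/, so it voices to [d]. /ruotoperumafetob/ → ruodoberumavedob.
Rule 4 (final devoicing): /b/ is a voiced obstruent in word-final position, so it devoices to [p]. /ruodoberumavedob/ → ruodoberumavedop.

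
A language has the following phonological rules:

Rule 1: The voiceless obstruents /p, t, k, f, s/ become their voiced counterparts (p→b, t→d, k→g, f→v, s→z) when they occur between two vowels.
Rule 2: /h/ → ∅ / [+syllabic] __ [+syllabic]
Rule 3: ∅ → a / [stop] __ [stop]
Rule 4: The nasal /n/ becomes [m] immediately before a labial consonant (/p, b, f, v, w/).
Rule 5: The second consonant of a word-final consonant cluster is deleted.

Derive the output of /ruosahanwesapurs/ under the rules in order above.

ruozaamwezabur

Rule 1 (intervocalic voicing): /s/ is a voiceless obstruent between vowels /o/ and /a/, so it voices to [z]. /s/ is a voiceless obstruent between vowels /e/ and /a/, so it voices to [z]. /p/ is a voiceless obstruent between vowels /a/ and /u/, so it voices to [b]. /ruosahanwesapurs/ → ruozahanwezaburs.
Rule 2 (intervocalic h-deletion): /h/ occurs between vowels /a/ and /a/, so it deletes. /ruozahanwezaburs/ → ruozaanwezaburs.
Rule 3 (stop-cluster a-epenthesis): no segment meets the environment; /ruozaanwezaburs/ is unchanged.
Rule 4 (nasal place assimilation): /n/ precedes the labial consonant /w/, so it assimilates in place to [m]. /ruozaanwezaburs/ → ruozaamwezaburs.
Rule 5 (final cluster simplification): /s/ is the second consonant of a word-final cluster /rs/, so it deletes. /ruozaamwezaburs/ → ruozaamwezabur.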